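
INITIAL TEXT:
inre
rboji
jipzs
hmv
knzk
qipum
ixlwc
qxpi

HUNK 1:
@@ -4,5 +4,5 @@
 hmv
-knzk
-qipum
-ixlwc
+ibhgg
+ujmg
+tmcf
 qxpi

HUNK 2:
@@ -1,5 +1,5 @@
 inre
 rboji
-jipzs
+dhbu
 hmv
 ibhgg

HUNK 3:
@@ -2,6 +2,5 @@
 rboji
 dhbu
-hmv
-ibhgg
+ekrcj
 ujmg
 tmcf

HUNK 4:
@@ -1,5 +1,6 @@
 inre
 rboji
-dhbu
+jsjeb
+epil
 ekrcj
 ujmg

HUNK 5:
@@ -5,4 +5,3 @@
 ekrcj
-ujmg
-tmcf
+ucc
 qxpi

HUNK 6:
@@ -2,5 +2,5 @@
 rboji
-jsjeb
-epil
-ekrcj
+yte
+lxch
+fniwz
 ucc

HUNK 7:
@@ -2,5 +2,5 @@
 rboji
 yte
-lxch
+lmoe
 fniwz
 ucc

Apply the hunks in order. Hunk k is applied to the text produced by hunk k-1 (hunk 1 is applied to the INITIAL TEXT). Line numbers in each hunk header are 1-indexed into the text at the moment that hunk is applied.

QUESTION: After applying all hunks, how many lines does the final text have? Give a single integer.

Answer: 7

Derivation:
Hunk 1: at line 4 remove [knzk,qipum,ixlwc] add [ibhgg,ujmg,tmcf] -> 8 lines: inre rboji jipzs hmv ibhgg ujmg tmcf qxpi
Hunk 2: at line 1 remove [jipzs] add [dhbu] -> 8 lines: inre rboji dhbu hmv ibhgg ujmg tmcf qxpi
Hunk 3: at line 2 remove [hmv,ibhgg] add [ekrcj] -> 7 lines: inre rboji dhbu ekrcj ujmg tmcf qxpi
Hunk 4: at line 1 remove [dhbu] add [jsjeb,epil] -> 8 lines: inre rboji jsjeb epil ekrcj ujmg tmcf qxpi
Hunk 5: at line 5 remove [ujmg,tmcf] add [ucc] -> 7 lines: inre rboji jsjeb epil ekrcj ucc qxpi
Hunk 6: at line 2 remove [jsjeb,epil,ekrcj] add [yte,lxch,fniwz] -> 7 lines: inre rboji yte lxch fniwz ucc qxpi
Hunk 7: at line 2 remove [lxch] add [lmoe] -> 7 lines: inre rboji yte lmoe fniwz ucc qxpi
Final line count: 7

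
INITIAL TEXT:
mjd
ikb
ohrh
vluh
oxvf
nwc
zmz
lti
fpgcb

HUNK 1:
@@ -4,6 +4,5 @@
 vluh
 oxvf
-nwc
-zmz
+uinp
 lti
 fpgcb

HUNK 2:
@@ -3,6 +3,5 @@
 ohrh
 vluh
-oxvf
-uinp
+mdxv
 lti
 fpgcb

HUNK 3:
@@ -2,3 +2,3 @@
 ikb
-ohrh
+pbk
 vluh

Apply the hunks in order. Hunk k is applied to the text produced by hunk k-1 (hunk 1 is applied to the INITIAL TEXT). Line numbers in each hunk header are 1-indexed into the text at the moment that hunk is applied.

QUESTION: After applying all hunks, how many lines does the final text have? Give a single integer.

Hunk 1: at line 4 remove [nwc,zmz] add [uinp] -> 8 lines: mjd ikb ohrh vluh oxvf uinp lti fpgcb
Hunk 2: at line 3 remove [oxvf,uinp] add [mdxv] -> 7 lines: mjd ikb ohrh vluh mdxv lti fpgcb
Hunk 3: at line 2 remove [ohrh] add [pbk] -> 7 lines: mjd ikb pbk vluh mdxv lti fpgcb
Final line count: 7

Answer: 7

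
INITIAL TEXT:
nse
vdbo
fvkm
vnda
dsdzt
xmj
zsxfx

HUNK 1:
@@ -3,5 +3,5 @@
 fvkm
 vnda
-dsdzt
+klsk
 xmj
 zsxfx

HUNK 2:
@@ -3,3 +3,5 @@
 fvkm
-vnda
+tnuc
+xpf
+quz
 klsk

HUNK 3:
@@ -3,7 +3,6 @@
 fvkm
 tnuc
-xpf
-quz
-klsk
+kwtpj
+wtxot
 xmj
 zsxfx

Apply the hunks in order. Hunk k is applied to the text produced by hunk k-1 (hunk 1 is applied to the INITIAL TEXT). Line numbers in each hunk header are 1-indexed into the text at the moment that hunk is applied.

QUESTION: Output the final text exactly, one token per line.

Hunk 1: at line 3 remove [dsdzt] add [klsk] -> 7 lines: nse vdbo fvkm vnda klsk xmj zsxfx
Hunk 2: at line 3 remove [vnda] add [tnuc,xpf,quz] -> 9 lines: nse vdbo fvkm tnuc xpf quz klsk xmj zsxfx
Hunk 3: at line 3 remove [xpf,quz,klsk] add [kwtpj,wtxot] -> 8 lines: nse vdbo fvkm tnuc kwtpj wtxot xmj zsxfx

Answer: nse
vdbo
fvkm
tnuc
kwtpj
wtxot
xmj
zsxfx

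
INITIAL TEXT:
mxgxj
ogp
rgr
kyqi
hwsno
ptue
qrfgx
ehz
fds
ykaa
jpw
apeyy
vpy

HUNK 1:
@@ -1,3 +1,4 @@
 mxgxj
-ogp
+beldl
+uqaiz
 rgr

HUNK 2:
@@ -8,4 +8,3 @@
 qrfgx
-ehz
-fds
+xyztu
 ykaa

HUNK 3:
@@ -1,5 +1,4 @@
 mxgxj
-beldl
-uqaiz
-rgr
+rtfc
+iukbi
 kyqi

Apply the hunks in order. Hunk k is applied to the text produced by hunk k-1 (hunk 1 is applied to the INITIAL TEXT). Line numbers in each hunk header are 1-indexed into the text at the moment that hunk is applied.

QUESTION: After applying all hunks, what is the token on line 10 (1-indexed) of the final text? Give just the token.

Hunk 1: at line 1 remove [ogp] add [beldl,uqaiz] -> 14 lines: mxgxj beldl uqaiz rgr kyqi hwsno ptue qrfgx ehz fds ykaa jpw apeyy vpy
Hunk 2: at line 8 remove [ehz,fds] add [xyztu] -> 13 lines: mxgxj beldl uqaiz rgr kyqi hwsno ptue qrfgx xyztu ykaa jpw apeyy vpy
Hunk 3: at line 1 remove [beldl,uqaiz,rgr] add [rtfc,iukbi] -> 12 lines: mxgxj rtfc iukbi kyqi hwsno ptue qrfgx xyztu ykaa jpw apeyy vpy
Final line 10: jpw

Answer: jpw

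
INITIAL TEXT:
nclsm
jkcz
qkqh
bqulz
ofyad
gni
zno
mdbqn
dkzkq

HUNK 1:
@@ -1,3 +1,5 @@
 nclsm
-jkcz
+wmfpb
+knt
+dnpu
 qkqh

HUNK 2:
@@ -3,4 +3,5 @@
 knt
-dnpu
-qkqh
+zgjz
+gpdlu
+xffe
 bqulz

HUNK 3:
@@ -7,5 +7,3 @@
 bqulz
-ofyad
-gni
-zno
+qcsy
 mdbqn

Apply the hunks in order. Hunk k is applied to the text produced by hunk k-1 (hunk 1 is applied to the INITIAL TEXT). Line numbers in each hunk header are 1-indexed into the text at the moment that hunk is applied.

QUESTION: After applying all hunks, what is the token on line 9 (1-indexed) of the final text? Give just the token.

Answer: mdbqn

Derivation:
Hunk 1: at line 1 remove [jkcz] add [wmfpb,knt,dnpu] -> 11 lines: nclsm wmfpb knt dnpu qkqh bqulz ofyad gni zno mdbqn dkzkq
Hunk 2: at line 3 remove [dnpu,qkqh] add [zgjz,gpdlu,xffe] -> 12 lines: nclsm wmfpb knt zgjz gpdlu xffe bqulz ofyad gni zno mdbqn dkzkq
Hunk 3: at line 7 remove [ofyad,gni,zno] add [qcsy] -> 10 lines: nclsm wmfpb knt zgjz gpdlu xffe bqulz qcsy mdbqn dkzkq
Final line 9: mdbqn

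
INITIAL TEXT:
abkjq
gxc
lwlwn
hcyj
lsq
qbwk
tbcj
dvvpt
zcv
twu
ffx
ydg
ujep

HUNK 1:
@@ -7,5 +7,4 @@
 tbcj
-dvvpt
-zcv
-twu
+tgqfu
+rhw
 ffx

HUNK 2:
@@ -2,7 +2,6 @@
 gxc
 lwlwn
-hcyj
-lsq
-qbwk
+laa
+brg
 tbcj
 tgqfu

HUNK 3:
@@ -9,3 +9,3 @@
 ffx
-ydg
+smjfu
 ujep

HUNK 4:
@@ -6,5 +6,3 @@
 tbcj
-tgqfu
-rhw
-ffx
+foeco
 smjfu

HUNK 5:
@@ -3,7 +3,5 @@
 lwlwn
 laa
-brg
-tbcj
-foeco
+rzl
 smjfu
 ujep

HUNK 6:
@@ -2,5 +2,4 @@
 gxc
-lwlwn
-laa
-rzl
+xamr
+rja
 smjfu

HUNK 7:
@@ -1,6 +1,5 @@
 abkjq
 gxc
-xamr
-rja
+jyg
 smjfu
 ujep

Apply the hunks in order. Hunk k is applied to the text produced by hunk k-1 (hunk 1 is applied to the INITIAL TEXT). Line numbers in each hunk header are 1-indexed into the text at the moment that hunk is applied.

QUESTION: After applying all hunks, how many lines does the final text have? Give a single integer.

Answer: 5

Derivation:
Hunk 1: at line 7 remove [dvvpt,zcv,twu] add [tgqfu,rhw] -> 12 lines: abkjq gxc lwlwn hcyj lsq qbwk tbcj tgqfu rhw ffx ydg ujep
Hunk 2: at line 2 remove [hcyj,lsq,qbwk] add [laa,brg] -> 11 lines: abkjq gxc lwlwn laa brg tbcj tgqfu rhw ffx ydg ujep
Hunk 3: at line 9 remove [ydg] add [smjfu] -> 11 lines: abkjq gxc lwlwn laa brg tbcj tgqfu rhw ffx smjfu ujep
Hunk 4: at line 6 remove [tgqfu,rhw,ffx] add [foeco] -> 9 lines: abkjq gxc lwlwn laa brg tbcj foeco smjfu ujep
Hunk 5: at line 3 remove [brg,tbcj,foeco] add [rzl] -> 7 lines: abkjq gxc lwlwn laa rzl smjfu ujep
Hunk 6: at line 2 remove [lwlwn,laa,rzl] add [xamr,rja] -> 6 lines: abkjq gxc xamr rja smjfu ujep
Hunk 7: at line 1 remove [xamr,rja] add [jyg] -> 5 lines: abkjq gxc jyg smjfu ujep
Final line count: 5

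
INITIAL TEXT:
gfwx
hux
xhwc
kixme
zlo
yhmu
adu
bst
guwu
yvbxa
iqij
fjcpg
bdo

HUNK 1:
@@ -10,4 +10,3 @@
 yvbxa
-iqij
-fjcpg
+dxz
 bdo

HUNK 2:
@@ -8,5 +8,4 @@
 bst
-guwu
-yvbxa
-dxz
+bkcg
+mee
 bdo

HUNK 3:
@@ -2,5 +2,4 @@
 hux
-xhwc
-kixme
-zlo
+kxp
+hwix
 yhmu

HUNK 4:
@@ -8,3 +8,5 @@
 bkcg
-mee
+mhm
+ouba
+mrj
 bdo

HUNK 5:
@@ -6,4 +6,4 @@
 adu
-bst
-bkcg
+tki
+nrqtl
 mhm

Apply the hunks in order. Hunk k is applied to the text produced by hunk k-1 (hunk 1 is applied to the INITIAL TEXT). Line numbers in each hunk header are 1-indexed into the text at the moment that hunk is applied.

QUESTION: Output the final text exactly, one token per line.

Answer: gfwx
hux
kxp
hwix
yhmu
adu
tki
nrqtl
mhm
ouba
mrj
bdo

Derivation:
Hunk 1: at line 10 remove [iqij,fjcpg] add [dxz] -> 12 lines: gfwx hux xhwc kixme zlo yhmu adu bst guwu yvbxa dxz bdo
Hunk 2: at line 8 remove [guwu,yvbxa,dxz] add [bkcg,mee] -> 11 lines: gfwx hux xhwc kixme zlo yhmu adu bst bkcg mee bdo
Hunk 3: at line 2 remove [xhwc,kixme,zlo] add [kxp,hwix] -> 10 lines: gfwx hux kxp hwix yhmu adu bst bkcg mee bdo
Hunk 4: at line 8 remove [mee] add [mhm,ouba,mrj] -> 12 lines: gfwx hux kxp hwix yhmu adu bst bkcg mhm ouba mrj bdo
Hunk 5: at line 6 remove [bst,bkcg] add [tki,nrqtl] -> 12 lines: gfwx hux kxp hwix yhmu adu tki nrqtl mhm ouba mrj bdo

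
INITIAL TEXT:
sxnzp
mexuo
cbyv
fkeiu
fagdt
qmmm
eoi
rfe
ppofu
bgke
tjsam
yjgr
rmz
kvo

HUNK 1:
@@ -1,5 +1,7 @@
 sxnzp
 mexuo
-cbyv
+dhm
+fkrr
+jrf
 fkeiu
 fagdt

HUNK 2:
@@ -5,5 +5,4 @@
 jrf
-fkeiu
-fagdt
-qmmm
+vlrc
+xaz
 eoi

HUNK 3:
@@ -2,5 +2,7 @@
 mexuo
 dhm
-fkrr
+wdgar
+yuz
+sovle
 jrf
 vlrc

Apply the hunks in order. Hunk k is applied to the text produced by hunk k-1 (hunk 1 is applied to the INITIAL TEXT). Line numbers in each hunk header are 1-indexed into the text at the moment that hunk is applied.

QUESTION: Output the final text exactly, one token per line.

Answer: sxnzp
mexuo
dhm
wdgar
yuz
sovle
jrf
vlrc
xaz
eoi
rfe
ppofu
bgke
tjsam
yjgr
rmz
kvo

Derivation:
Hunk 1: at line 1 remove [cbyv] add [dhm,fkrr,jrf] -> 16 lines: sxnzp mexuo dhm fkrr jrf fkeiu fagdt qmmm eoi rfe ppofu bgke tjsam yjgr rmz kvo
Hunk 2: at line 5 remove [fkeiu,fagdt,qmmm] add [vlrc,xaz] -> 15 lines: sxnzp mexuo dhm fkrr jrf vlrc xaz eoi rfe ppofu bgke tjsam yjgr rmz kvo
Hunk 3: at line 2 remove [fkrr] add [wdgar,yuz,sovle] -> 17 lines: sxnzp mexuo dhm wdgar yuz sovle jrf vlrc xaz eoi rfe ppofu bgke tjsam yjgr rmz kvo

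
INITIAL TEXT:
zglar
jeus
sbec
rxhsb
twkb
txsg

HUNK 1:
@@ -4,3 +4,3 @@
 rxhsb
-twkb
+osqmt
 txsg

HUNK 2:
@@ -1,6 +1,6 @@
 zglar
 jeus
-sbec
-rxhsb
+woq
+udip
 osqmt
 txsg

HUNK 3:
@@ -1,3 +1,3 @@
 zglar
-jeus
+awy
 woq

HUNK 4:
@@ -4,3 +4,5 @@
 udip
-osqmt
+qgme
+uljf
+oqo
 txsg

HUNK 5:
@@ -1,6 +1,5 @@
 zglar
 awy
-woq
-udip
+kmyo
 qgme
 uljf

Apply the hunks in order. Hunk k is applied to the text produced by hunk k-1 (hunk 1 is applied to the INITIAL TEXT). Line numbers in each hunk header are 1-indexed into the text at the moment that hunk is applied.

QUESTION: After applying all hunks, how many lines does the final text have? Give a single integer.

Hunk 1: at line 4 remove [twkb] add [osqmt] -> 6 lines: zglar jeus sbec rxhsb osqmt txsg
Hunk 2: at line 1 remove [sbec,rxhsb] add [woq,udip] -> 6 lines: zglar jeus woq udip osqmt txsg
Hunk 3: at line 1 remove [jeus] add [awy] -> 6 lines: zglar awy woq udip osqmt txsg
Hunk 4: at line 4 remove [osqmt] add [qgme,uljf,oqo] -> 8 lines: zglar awy woq udip qgme uljf oqo txsg
Hunk 5: at line 1 remove [woq,udip] add [kmyo] -> 7 lines: zglar awy kmyo qgme uljf oqo txsg
Final line count: 7

Answer: 7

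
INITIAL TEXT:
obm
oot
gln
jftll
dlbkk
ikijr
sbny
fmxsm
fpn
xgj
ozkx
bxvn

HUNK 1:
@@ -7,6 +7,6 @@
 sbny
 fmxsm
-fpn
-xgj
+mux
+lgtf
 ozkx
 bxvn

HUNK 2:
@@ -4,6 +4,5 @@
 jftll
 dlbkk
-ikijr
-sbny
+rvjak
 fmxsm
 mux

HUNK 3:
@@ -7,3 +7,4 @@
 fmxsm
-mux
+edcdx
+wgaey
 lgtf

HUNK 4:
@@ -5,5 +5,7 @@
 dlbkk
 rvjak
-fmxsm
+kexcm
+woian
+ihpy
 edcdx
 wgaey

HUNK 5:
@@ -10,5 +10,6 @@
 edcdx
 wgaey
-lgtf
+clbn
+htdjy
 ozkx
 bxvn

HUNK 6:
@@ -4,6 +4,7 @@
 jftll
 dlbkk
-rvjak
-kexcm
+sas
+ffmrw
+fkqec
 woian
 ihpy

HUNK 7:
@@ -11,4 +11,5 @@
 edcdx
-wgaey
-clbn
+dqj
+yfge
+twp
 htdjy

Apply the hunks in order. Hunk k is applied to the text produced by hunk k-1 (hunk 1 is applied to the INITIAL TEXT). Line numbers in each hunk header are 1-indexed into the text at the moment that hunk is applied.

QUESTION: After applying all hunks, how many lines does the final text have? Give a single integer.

Hunk 1: at line 7 remove [fpn,xgj] add [mux,lgtf] -> 12 lines: obm oot gln jftll dlbkk ikijr sbny fmxsm mux lgtf ozkx bxvn
Hunk 2: at line 4 remove [ikijr,sbny] add [rvjak] -> 11 lines: obm oot gln jftll dlbkk rvjak fmxsm mux lgtf ozkx bxvn
Hunk 3: at line 7 remove [mux] add [edcdx,wgaey] -> 12 lines: obm oot gln jftll dlbkk rvjak fmxsm edcdx wgaey lgtf ozkx bxvn
Hunk 4: at line 5 remove [fmxsm] add [kexcm,woian,ihpy] -> 14 lines: obm oot gln jftll dlbkk rvjak kexcm woian ihpy edcdx wgaey lgtf ozkx bxvn
Hunk 5: at line 10 remove [lgtf] add [clbn,htdjy] -> 15 lines: obm oot gln jftll dlbkk rvjak kexcm woian ihpy edcdx wgaey clbn htdjy ozkx bxvn
Hunk 6: at line 4 remove [rvjak,kexcm] add [sas,ffmrw,fkqec] -> 16 lines: obm oot gln jftll dlbkk sas ffmrw fkqec woian ihpy edcdx wgaey clbn htdjy ozkx bxvn
Hunk 7: at line 11 remove [wgaey,clbn] add [dqj,yfge,twp] -> 17 lines: obm oot gln jftll dlbkk sas ffmrw fkqec woian ihpy edcdx dqj yfge twp htdjy ozkx bxvn
Final line count: 17

Answer: 17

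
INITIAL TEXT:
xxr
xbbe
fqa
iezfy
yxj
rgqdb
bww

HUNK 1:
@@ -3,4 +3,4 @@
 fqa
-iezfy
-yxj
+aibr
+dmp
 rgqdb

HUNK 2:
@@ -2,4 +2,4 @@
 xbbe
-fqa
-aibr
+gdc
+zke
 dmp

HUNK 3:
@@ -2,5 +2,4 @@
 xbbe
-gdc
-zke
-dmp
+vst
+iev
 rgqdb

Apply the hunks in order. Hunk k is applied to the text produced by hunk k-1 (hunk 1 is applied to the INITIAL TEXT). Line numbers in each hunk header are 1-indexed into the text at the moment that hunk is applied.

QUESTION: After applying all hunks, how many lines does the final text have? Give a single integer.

Hunk 1: at line 3 remove [iezfy,yxj] add [aibr,dmp] -> 7 lines: xxr xbbe fqa aibr dmp rgqdb bww
Hunk 2: at line 2 remove [fqa,aibr] add [gdc,zke] -> 7 lines: xxr xbbe gdc zke dmp rgqdb bww
Hunk 3: at line 2 remove [gdc,zke,dmp] add [vst,iev] -> 6 lines: xxr xbbe vst iev rgqdb bww
Final line count: 6

Answer: 6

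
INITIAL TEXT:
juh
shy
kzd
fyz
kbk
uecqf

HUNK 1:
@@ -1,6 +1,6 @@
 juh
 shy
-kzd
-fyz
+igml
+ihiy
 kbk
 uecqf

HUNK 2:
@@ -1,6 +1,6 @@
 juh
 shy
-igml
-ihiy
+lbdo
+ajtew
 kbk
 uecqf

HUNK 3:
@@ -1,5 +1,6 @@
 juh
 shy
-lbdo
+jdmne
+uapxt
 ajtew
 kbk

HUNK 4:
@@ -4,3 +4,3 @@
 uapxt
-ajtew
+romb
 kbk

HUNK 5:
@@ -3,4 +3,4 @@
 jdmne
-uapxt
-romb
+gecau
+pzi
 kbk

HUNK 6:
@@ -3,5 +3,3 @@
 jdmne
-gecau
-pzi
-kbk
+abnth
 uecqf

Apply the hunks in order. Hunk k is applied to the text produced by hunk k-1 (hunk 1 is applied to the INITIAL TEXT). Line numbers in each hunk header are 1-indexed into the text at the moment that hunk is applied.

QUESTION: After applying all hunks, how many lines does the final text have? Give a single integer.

Hunk 1: at line 1 remove [kzd,fyz] add [igml,ihiy] -> 6 lines: juh shy igml ihiy kbk uecqf
Hunk 2: at line 1 remove [igml,ihiy] add [lbdo,ajtew] -> 6 lines: juh shy lbdo ajtew kbk uecqf
Hunk 3: at line 1 remove [lbdo] add [jdmne,uapxt] -> 7 lines: juh shy jdmne uapxt ajtew kbk uecqf
Hunk 4: at line 4 remove [ajtew] add [romb] -> 7 lines: juh shy jdmne uapxt romb kbk uecqf
Hunk 5: at line 3 remove [uapxt,romb] add [gecau,pzi] -> 7 lines: juh shy jdmne gecau pzi kbk uecqf
Hunk 6: at line 3 remove [gecau,pzi,kbk] add [abnth] -> 5 lines: juh shy jdmne abnth uecqf
Final line count: 5

Answer: 5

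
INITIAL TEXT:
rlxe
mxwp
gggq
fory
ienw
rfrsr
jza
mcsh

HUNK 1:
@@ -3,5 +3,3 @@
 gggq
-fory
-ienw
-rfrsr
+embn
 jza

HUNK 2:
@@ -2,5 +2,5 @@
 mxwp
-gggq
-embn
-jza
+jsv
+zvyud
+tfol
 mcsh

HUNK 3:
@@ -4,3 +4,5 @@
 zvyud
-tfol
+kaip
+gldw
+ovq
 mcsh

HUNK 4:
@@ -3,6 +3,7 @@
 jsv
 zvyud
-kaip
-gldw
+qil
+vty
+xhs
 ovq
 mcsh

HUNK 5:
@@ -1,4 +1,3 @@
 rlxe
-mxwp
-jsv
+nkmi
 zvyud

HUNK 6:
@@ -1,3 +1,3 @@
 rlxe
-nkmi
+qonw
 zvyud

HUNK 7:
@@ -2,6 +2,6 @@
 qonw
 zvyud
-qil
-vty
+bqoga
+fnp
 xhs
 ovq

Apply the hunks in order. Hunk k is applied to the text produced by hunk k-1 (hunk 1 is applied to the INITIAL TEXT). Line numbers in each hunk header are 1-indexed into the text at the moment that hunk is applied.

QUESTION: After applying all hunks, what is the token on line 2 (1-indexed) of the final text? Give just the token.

Answer: qonw

Derivation:
Hunk 1: at line 3 remove [fory,ienw,rfrsr] add [embn] -> 6 lines: rlxe mxwp gggq embn jza mcsh
Hunk 2: at line 2 remove [gggq,embn,jza] add [jsv,zvyud,tfol] -> 6 lines: rlxe mxwp jsv zvyud tfol mcsh
Hunk 3: at line 4 remove [tfol] add [kaip,gldw,ovq] -> 8 lines: rlxe mxwp jsv zvyud kaip gldw ovq mcsh
Hunk 4: at line 3 remove [kaip,gldw] add [qil,vty,xhs] -> 9 lines: rlxe mxwp jsv zvyud qil vty xhs ovq mcsh
Hunk 5: at line 1 remove [mxwp,jsv] add [nkmi] -> 8 lines: rlxe nkmi zvyud qil vty xhs ovq mcsh
Hunk 6: at line 1 remove [nkmi] add [qonw] -> 8 lines: rlxe qonw zvyud qil vty xhs ovq mcsh
Hunk 7: at line 2 remove [qil,vty] add [bqoga,fnp] -> 8 lines: rlxe qonw zvyud bqoga fnp xhs ovq mcsh
Final line 2: qonw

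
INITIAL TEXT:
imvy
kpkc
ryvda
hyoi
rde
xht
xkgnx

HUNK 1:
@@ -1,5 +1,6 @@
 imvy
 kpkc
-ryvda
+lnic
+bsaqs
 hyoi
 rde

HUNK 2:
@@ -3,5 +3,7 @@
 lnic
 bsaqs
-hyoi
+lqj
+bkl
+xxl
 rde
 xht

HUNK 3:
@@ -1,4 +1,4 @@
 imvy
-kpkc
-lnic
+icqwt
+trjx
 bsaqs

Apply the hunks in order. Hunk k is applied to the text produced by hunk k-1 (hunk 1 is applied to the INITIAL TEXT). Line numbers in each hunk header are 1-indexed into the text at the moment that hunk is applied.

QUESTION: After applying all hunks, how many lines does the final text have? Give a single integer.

Answer: 10

Derivation:
Hunk 1: at line 1 remove [ryvda] add [lnic,bsaqs] -> 8 lines: imvy kpkc lnic bsaqs hyoi rde xht xkgnx
Hunk 2: at line 3 remove [hyoi] add [lqj,bkl,xxl] -> 10 lines: imvy kpkc lnic bsaqs lqj bkl xxl rde xht xkgnx
Hunk 3: at line 1 remove [kpkc,lnic] add [icqwt,trjx] -> 10 lines: imvy icqwt trjx bsaqs lqj bkl xxl rde xht xkgnx
Final line count: 10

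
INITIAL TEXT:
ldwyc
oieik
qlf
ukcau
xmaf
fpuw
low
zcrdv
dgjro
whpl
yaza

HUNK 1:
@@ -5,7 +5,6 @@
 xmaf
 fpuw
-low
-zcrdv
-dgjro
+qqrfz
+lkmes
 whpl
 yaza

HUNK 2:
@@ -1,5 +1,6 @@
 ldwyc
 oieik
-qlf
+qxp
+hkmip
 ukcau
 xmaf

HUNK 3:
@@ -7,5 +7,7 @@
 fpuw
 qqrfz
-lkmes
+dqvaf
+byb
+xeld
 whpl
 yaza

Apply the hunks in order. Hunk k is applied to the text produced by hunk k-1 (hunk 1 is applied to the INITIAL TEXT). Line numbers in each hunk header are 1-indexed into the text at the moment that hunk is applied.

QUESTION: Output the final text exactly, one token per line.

Hunk 1: at line 5 remove [low,zcrdv,dgjro] add [qqrfz,lkmes] -> 10 lines: ldwyc oieik qlf ukcau xmaf fpuw qqrfz lkmes whpl yaza
Hunk 2: at line 1 remove [qlf] add [qxp,hkmip] -> 11 lines: ldwyc oieik qxp hkmip ukcau xmaf fpuw qqrfz lkmes whpl yaza
Hunk 3: at line 7 remove [lkmes] add [dqvaf,byb,xeld] -> 13 lines: ldwyc oieik qxp hkmip ukcau xmaf fpuw qqrfz dqvaf byb xeld whpl yaza

Answer: ldwyc
oieik
qxp
hkmip
ukcau
xmaf
fpuw
qqrfz
dqvaf
byb
xeld
whpl
yaza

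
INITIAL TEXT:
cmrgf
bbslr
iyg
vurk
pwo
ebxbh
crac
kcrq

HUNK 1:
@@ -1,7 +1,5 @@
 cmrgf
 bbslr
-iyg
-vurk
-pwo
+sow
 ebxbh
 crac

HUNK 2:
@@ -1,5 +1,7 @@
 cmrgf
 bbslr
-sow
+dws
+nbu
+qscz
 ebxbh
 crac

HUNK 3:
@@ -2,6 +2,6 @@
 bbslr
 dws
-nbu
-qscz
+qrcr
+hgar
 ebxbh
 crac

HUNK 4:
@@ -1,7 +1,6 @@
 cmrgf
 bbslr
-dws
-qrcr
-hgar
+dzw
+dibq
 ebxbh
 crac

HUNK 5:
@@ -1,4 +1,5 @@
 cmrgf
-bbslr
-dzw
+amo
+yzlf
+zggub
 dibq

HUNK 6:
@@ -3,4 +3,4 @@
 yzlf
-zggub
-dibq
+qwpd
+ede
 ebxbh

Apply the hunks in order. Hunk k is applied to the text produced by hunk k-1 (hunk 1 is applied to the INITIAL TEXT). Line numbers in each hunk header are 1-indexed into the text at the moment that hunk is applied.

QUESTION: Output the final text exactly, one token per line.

Hunk 1: at line 1 remove [iyg,vurk,pwo] add [sow] -> 6 lines: cmrgf bbslr sow ebxbh crac kcrq
Hunk 2: at line 1 remove [sow] add [dws,nbu,qscz] -> 8 lines: cmrgf bbslr dws nbu qscz ebxbh crac kcrq
Hunk 3: at line 2 remove [nbu,qscz] add [qrcr,hgar] -> 8 lines: cmrgf bbslr dws qrcr hgar ebxbh crac kcrq
Hunk 4: at line 1 remove [dws,qrcr,hgar] add [dzw,dibq] -> 7 lines: cmrgf bbslr dzw dibq ebxbh crac kcrq
Hunk 5: at line 1 remove [bbslr,dzw] add [amo,yzlf,zggub] -> 8 lines: cmrgf amo yzlf zggub dibq ebxbh crac kcrq
Hunk 6: at line 3 remove [zggub,dibq] add [qwpd,ede] -> 8 lines: cmrgf amo yzlf qwpd ede ebxbh crac kcrq

Answer: cmrgf
amo
yzlf
qwpd
ede
ebxbh
crac
kcrq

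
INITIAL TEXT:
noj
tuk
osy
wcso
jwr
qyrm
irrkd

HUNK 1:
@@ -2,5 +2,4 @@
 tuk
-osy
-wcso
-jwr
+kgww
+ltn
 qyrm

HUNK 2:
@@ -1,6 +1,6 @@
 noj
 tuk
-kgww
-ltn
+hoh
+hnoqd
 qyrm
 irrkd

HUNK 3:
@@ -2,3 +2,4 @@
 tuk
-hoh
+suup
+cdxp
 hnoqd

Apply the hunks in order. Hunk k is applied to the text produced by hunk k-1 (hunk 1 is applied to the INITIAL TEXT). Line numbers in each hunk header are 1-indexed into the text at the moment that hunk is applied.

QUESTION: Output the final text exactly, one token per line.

Hunk 1: at line 2 remove [osy,wcso,jwr] add [kgww,ltn] -> 6 lines: noj tuk kgww ltn qyrm irrkd
Hunk 2: at line 1 remove [kgww,ltn] add [hoh,hnoqd] -> 6 lines: noj tuk hoh hnoqd qyrm irrkd
Hunk 3: at line 2 remove [hoh] add [suup,cdxp] -> 7 lines: noj tuk suup cdxp hnoqd qyrm irrkd

Answer: noj
tuk
suup
cdxp
hnoqd
qyrm
irrkd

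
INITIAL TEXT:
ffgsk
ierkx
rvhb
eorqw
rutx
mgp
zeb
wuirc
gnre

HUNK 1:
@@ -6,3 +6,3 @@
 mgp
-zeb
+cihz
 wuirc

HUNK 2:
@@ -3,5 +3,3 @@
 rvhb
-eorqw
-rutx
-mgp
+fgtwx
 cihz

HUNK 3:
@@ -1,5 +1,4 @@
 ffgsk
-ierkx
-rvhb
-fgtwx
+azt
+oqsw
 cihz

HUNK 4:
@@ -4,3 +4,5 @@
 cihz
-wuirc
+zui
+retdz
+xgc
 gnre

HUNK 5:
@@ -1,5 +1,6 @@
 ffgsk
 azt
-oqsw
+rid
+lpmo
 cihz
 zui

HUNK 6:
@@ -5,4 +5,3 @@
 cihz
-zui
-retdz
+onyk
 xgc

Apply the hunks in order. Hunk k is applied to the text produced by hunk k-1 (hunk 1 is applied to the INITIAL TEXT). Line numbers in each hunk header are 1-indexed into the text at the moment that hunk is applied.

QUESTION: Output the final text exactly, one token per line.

Hunk 1: at line 6 remove [zeb] add [cihz] -> 9 lines: ffgsk ierkx rvhb eorqw rutx mgp cihz wuirc gnre
Hunk 2: at line 3 remove [eorqw,rutx,mgp] add [fgtwx] -> 7 lines: ffgsk ierkx rvhb fgtwx cihz wuirc gnre
Hunk 3: at line 1 remove [ierkx,rvhb,fgtwx] add [azt,oqsw] -> 6 lines: ffgsk azt oqsw cihz wuirc gnre
Hunk 4: at line 4 remove [wuirc] add [zui,retdz,xgc] -> 8 lines: ffgsk azt oqsw cihz zui retdz xgc gnre
Hunk 5: at line 1 remove [oqsw] add [rid,lpmo] -> 9 lines: ffgsk azt rid lpmo cihz zui retdz xgc gnre
Hunk 6: at line 5 remove [zui,retdz] add [onyk] -> 8 lines: ffgsk azt rid lpmo cihz onyk xgc gnre

Answer: ffgsk
azt
rid
lpmo
cihz
onyk
xgc
gnre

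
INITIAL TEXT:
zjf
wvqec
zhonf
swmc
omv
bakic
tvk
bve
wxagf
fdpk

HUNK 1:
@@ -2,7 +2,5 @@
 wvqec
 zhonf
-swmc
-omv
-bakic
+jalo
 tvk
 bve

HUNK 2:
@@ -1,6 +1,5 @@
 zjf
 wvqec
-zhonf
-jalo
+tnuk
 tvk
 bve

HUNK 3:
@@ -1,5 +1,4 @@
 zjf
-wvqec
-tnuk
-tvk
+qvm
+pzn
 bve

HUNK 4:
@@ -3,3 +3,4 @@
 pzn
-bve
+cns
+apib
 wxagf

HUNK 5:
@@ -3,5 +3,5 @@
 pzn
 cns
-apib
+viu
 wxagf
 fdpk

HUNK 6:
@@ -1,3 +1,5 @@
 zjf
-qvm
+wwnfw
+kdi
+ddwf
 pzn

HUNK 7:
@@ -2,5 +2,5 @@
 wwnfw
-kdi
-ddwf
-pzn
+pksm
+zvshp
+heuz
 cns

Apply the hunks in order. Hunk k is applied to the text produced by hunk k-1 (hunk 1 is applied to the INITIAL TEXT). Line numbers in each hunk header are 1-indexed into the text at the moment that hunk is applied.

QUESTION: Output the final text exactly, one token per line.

Hunk 1: at line 2 remove [swmc,omv,bakic] add [jalo] -> 8 lines: zjf wvqec zhonf jalo tvk bve wxagf fdpk
Hunk 2: at line 1 remove [zhonf,jalo] add [tnuk] -> 7 lines: zjf wvqec tnuk tvk bve wxagf fdpk
Hunk 3: at line 1 remove [wvqec,tnuk,tvk] add [qvm,pzn] -> 6 lines: zjf qvm pzn bve wxagf fdpk
Hunk 4: at line 3 remove [bve] add [cns,apib] -> 7 lines: zjf qvm pzn cns apib wxagf fdpk
Hunk 5: at line 3 remove [apib] add [viu] -> 7 lines: zjf qvm pzn cns viu wxagf fdpk
Hunk 6: at line 1 remove [qvm] add [wwnfw,kdi,ddwf] -> 9 lines: zjf wwnfw kdi ddwf pzn cns viu wxagf fdpk
Hunk 7: at line 2 remove [kdi,ddwf,pzn] add [pksm,zvshp,heuz] -> 9 lines: zjf wwnfw pksm zvshp heuz cns viu wxagf fdpk

Answer: zjf
wwnfw
pksm
zvshp
heuz
cns
viu
wxagf
fdpk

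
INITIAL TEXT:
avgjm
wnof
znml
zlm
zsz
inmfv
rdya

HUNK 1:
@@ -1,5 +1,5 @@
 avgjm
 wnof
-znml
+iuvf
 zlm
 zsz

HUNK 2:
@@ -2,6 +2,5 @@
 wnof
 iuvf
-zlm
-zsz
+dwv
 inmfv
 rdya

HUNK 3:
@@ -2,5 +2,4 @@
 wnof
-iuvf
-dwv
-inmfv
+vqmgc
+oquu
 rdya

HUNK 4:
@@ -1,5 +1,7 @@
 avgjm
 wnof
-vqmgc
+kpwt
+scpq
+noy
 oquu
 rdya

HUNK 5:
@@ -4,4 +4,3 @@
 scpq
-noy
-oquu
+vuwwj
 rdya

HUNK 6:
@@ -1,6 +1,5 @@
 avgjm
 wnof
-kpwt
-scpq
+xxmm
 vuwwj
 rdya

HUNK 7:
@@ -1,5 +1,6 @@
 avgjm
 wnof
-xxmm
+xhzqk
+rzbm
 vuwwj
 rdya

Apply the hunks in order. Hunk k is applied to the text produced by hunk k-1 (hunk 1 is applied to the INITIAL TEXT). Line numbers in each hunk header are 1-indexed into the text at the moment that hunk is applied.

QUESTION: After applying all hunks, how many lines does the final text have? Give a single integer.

Hunk 1: at line 1 remove [znml] add [iuvf] -> 7 lines: avgjm wnof iuvf zlm zsz inmfv rdya
Hunk 2: at line 2 remove [zlm,zsz] add [dwv] -> 6 lines: avgjm wnof iuvf dwv inmfv rdya
Hunk 3: at line 2 remove [iuvf,dwv,inmfv] add [vqmgc,oquu] -> 5 lines: avgjm wnof vqmgc oquu rdya
Hunk 4: at line 1 remove [vqmgc] add [kpwt,scpq,noy] -> 7 lines: avgjm wnof kpwt scpq noy oquu rdya
Hunk 5: at line 4 remove [noy,oquu] add [vuwwj] -> 6 lines: avgjm wnof kpwt scpq vuwwj rdya
Hunk 6: at line 1 remove [kpwt,scpq] add [xxmm] -> 5 lines: avgjm wnof xxmm vuwwj rdya
Hunk 7: at line 1 remove [xxmm] add [xhzqk,rzbm] -> 6 lines: avgjm wnof xhzqk rzbm vuwwj rdya
Final line count: 6

Answer: 6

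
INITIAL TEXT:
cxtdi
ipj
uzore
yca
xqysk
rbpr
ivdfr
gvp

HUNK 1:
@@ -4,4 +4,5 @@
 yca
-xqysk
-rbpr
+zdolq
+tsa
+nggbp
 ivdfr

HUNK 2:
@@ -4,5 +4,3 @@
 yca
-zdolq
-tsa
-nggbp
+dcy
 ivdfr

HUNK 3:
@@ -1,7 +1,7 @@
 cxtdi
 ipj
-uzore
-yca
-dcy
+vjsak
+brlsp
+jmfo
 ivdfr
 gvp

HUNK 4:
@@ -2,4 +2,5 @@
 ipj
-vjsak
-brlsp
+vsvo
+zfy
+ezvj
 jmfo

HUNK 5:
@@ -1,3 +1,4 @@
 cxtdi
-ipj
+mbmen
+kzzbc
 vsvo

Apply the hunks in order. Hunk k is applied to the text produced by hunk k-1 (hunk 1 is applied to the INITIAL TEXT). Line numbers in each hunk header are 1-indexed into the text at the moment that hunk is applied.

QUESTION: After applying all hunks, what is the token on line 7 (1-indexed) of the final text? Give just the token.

Hunk 1: at line 4 remove [xqysk,rbpr] add [zdolq,tsa,nggbp] -> 9 lines: cxtdi ipj uzore yca zdolq tsa nggbp ivdfr gvp
Hunk 2: at line 4 remove [zdolq,tsa,nggbp] add [dcy] -> 7 lines: cxtdi ipj uzore yca dcy ivdfr gvp
Hunk 3: at line 1 remove [uzore,yca,dcy] add [vjsak,brlsp,jmfo] -> 7 lines: cxtdi ipj vjsak brlsp jmfo ivdfr gvp
Hunk 4: at line 2 remove [vjsak,brlsp] add [vsvo,zfy,ezvj] -> 8 lines: cxtdi ipj vsvo zfy ezvj jmfo ivdfr gvp
Hunk 5: at line 1 remove [ipj] add [mbmen,kzzbc] -> 9 lines: cxtdi mbmen kzzbc vsvo zfy ezvj jmfo ivdfr gvp
Final line 7: jmfo

Answer: jmfo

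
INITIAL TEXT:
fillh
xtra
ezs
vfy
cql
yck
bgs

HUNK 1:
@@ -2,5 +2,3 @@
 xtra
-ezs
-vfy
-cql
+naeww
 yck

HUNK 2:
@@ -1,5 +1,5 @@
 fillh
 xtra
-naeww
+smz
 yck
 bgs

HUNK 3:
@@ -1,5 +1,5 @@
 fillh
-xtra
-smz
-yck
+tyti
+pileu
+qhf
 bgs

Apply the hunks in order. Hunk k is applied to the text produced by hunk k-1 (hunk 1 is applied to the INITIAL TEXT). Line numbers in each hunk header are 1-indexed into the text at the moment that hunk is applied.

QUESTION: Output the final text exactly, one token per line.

Hunk 1: at line 2 remove [ezs,vfy,cql] add [naeww] -> 5 lines: fillh xtra naeww yck bgs
Hunk 2: at line 1 remove [naeww] add [smz] -> 5 lines: fillh xtra smz yck bgs
Hunk 3: at line 1 remove [xtra,smz,yck] add [tyti,pileu,qhf] -> 5 lines: fillh tyti pileu qhf bgs

Answer: fillh
tyti
pileu
qhf
bgs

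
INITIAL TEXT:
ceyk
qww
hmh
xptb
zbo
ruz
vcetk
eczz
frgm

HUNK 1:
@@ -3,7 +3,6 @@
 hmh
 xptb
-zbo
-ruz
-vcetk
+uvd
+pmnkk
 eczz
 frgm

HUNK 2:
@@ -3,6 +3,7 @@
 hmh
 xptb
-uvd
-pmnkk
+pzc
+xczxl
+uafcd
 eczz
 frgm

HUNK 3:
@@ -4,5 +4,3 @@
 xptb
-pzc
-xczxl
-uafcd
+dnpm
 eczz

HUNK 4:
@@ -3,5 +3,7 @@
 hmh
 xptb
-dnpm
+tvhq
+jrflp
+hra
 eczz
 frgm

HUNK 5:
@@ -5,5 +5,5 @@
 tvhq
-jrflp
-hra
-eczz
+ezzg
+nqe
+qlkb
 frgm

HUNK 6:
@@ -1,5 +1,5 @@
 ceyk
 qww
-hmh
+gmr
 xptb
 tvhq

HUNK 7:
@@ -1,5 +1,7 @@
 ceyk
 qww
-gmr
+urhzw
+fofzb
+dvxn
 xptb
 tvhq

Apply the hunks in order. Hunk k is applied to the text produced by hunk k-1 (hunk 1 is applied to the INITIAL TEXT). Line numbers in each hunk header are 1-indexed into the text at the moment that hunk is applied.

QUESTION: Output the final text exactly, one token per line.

Hunk 1: at line 3 remove [zbo,ruz,vcetk] add [uvd,pmnkk] -> 8 lines: ceyk qww hmh xptb uvd pmnkk eczz frgm
Hunk 2: at line 3 remove [uvd,pmnkk] add [pzc,xczxl,uafcd] -> 9 lines: ceyk qww hmh xptb pzc xczxl uafcd eczz frgm
Hunk 3: at line 4 remove [pzc,xczxl,uafcd] add [dnpm] -> 7 lines: ceyk qww hmh xptb dnpm eczz frgm
Hunk 4: at line 3 remove [dnpm] add [tvhq,jrflp,hra] -> 9 lines: ceyk qww hmh xptb tvhq jrflp hra eczz frgm
Hunk 5: at line 5 remove [jrflp,hra,eczz] add [ezzg,nqe,qlkb] -> 9 lines: ceyk qww hmh xptb tvhq ezzg nqe qlkb frgm
Hunk 6: at line 1 remove [hmh] add [gmr] -> 9 lines: ceyk qww gmr xptb tvhq ezzg nqe qlkb frgm
Hunk 7: at line 1 remove [gmr] add [urhzw,fofzb,dvxn] -> 11 lines: ceyk qww urhzw fofzb dvxn xptb tvhq ezzg nqe qlkb frgm

Answer: ceyk
qww
urhzw
fofzb
dvxn
xptb
tvhq
ezzg
nqe
qlkb
frgm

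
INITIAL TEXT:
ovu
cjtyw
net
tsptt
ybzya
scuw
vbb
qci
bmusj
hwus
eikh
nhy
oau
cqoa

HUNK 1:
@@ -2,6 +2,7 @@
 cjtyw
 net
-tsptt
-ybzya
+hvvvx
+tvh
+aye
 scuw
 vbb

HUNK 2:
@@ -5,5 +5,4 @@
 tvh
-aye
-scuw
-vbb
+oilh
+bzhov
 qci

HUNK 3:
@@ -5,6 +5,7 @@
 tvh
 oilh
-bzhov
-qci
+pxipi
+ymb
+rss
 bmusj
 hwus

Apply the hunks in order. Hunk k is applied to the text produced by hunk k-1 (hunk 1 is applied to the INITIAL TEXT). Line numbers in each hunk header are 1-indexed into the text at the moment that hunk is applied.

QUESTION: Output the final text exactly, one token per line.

Answer: ovu
cjtyw
net
hvvvx
tvh
oilh
pxipi
ymb
rss
bmusj
hwus
eikh
nhy
oau
cqoa

Derivation:
Hunk 1: at line 2 remove [tsptt,ybzya] add [hvvvx,tvh,aye] -> 15 lines: ovu cjtyw net hvvvx tvh aye scuw vbb qci bmusj hwus eikh nhy oau cqoa
Hunk 2: at line 5 remove [aye,scuw,vbb] add [oilh,bzhov] -> 14 lines: ovu cjtyw net hvvvx tvh oilh bzhov qci bmusj hwus eikh nhy oau cqoa
Hunk 3: at line 5 remove [bzhov,qci] add [pxipi,ymb,rss] -> 15 lines: ovu cjtyw net hvvvx tvh oilh pxipi ymb rss bmusj hwus eikh nhy oau cqoa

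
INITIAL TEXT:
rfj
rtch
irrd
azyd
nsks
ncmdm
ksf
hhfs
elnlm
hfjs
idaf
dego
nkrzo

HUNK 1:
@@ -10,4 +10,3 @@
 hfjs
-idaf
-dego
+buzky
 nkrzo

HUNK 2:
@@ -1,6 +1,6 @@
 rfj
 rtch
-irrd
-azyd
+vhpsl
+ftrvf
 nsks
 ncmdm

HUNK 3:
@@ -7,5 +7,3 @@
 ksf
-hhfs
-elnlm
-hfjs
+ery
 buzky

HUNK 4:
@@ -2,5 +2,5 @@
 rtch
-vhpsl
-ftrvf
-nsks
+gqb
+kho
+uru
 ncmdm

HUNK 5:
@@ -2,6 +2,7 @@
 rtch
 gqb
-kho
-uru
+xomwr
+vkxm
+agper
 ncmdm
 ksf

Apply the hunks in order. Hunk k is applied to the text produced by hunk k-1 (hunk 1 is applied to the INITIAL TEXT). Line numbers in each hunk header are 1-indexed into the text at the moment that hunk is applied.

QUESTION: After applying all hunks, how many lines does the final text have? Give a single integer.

Hunk 1: at line 10 remove [idaf,dego] add [buzky] -> 12 lines: rfj rtch irrd azyd nsks ncmdm ksf hhfs elnlm hfjs buzky nkrzo
Hunk 2: at line 1 remove [irrd,azyd] add [vhpsl,ftrvf] -> 12 lines: rfj rtch vhpsl ftrvf nsks ncmdm ksf hhfs elnlm hfjs buzky nkrzo
Hunk 3: at line 7 remove [hhfs,elnlm,hfjs] add [ery] -> 10 lines: rfj rtch vhpsl ftrvf nsks ncmdm ksf ery buzky nkrzo
Hunk 4: at line 2 remove [vhpsl,ftrvf,nsks] add [gqb,kho,uru] -> 10 lines: rfj rtch gqb kho uru ncmdm ksf ery buzky nkrzo
Hunk 5: at line 2 remove [kho,uru] add [xomwr,vkxm,agper] -> 11 lines: rfj rtch gqb xomwr vkxm agper ncmdm ksf ery buzky nkrzo
Final line count: 11

Answer: 11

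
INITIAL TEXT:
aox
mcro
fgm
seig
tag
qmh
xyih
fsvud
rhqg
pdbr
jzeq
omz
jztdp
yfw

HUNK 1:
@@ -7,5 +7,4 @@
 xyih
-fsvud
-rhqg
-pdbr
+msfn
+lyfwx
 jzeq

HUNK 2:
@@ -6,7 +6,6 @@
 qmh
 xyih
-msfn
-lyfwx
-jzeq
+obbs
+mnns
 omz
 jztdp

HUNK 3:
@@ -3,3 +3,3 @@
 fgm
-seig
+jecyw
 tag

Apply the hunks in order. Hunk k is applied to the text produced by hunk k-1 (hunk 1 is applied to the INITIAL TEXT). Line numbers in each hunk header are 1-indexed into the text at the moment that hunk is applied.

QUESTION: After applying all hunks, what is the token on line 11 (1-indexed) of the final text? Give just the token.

Hunk 1: at line 7 remove [fsvud,rhqg,pdbr] add [msfn,lyfwx] -> 13 lines: aox mcro fgm seig tag qmh xyih msfn lyfwx jzeq omz jztdp yfw
Hunk 2: at line 6 remove [msfn,lyfwx,jzeq] add [obbs,mnns] -> 12 lines: aox mcro fgm seig tag qmh xyih obbs mnns omz jztdp yfw
Hunk 3: at line 3 remove [seig] add [jecyw] -> 12 lines: aox mcro fgm jecyw tag qmh xyih obbs mnns omz jztdp yfw
Final line 11: jztdp

Answer: jztdp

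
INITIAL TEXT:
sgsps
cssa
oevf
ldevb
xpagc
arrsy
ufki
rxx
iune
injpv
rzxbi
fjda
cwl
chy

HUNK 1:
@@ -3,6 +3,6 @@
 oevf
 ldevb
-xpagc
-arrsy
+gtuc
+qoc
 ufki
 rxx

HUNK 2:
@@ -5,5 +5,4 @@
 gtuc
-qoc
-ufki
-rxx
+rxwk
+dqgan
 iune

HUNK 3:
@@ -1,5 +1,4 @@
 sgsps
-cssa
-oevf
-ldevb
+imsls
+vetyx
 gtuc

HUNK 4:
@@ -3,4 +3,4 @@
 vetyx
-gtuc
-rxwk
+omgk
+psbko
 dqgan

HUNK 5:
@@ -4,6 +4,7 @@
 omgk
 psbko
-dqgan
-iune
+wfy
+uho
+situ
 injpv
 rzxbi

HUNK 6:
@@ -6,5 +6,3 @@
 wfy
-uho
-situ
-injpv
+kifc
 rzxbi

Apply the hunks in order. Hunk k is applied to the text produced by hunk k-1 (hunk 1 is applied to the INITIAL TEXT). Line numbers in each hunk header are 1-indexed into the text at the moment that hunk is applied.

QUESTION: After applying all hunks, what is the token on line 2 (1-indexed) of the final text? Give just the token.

Hunk 1: at line 3 remove [xpagc,arrsy] add [gtuc,qoc] -> 14 lines: sgsps cssa oevf ldevb gtuc qoc ufki rxx iune injpv rzxbi fjda cwl chy
Hunk 2: at line 5 remove [qoc,ufki,rxx] add [rxwk,dqgan] -> 13 lines: sgsps cssa oevf ldevb gtuc rxwk dqgan iune injpv rzxbi fjda cwl chy
Hunk 3: at line 1 remove [cssa,oevf,ldevb] add [imsls,vetyx] -> 12 lines: sgsps imsls vetyx gtuc rxwk dqgan iune injpv rzxbi fjda cwl chy
Hunk 4: at line 3 remove [gtuc,rxwk] add [omgk,psbko] -> 12 lines: sgsps imsls vetyx omgk psbko dqgan iune injpv rzxbi fjda cwl chy
Hunk 5: at line 4 remove [dqgan,iune] add [wfy,uho,situ] -> 13 lines: sgsps imsls vetyx omgk psbko wfy uho situ injpv rzxbi fjda cwl chy
Hunk 6: at line 6 remove [uho,situ,injpv] add [kifc] -> 11 lines: sgsps imsls vetyx omgk psbko wfy kifc rzxbi fjda cwl chy
Final line 2: imsls

Answer: imsls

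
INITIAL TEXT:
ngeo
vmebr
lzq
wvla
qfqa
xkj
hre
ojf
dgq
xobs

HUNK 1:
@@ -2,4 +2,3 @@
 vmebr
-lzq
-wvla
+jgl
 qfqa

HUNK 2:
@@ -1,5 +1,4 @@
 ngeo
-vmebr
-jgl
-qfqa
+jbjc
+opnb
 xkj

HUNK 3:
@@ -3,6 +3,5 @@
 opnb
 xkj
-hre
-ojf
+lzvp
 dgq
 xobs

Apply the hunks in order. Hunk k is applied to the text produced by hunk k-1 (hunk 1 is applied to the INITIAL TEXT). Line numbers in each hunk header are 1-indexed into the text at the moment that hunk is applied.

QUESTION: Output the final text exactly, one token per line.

Answer: ngeo
jbjc
opnb
xkj
lzvp
dgq
xobs

Derivation:
Hunk 1: at line 2 remove [lzq,wvla] add [jgl] -> 9 lines: ngeo vmebr jgl qfqa xkj hre ojf dgq xobs
Hunk 2: at line 1 remove [vmebr,jgl,qfqa] add [jbjc,opnb] -> 8 lines: ngeo jbjc opnb xkj hre ojf dgq xobs
Hunk 3: at line 3 remove [hre,ojf] add [lzvp] -> 7 lines: ngeo jbjc opnb xkj lzvp dgq xobs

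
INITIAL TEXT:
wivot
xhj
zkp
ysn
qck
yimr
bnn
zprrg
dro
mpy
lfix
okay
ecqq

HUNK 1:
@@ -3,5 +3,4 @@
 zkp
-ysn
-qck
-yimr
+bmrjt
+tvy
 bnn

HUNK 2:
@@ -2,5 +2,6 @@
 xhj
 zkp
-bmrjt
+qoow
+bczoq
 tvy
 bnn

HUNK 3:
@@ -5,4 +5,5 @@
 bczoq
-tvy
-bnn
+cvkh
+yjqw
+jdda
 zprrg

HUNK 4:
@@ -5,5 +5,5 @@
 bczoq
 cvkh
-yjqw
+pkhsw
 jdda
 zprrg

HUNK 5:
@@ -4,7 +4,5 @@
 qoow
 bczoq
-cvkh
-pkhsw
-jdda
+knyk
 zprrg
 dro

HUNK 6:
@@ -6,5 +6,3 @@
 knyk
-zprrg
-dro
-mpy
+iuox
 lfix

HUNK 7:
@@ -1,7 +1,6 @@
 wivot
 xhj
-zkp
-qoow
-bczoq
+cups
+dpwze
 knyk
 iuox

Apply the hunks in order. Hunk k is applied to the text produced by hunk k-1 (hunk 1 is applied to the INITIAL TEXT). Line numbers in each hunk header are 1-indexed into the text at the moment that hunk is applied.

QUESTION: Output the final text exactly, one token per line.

Hunk 1: at line 3 remove [ysn,qck,yimr] add [bmrjt,tvy] -> 12 lines: wivot xhj zkp bmrjt tvy bnn zprrg dro mpy lfix okay ecqq
Hunk 2: at line 2 remove [bmrjt] add [qoow,bczoq] -> 13 lines: wivot xhj zkp qoow bczoq tvy bnn zprrg dro mpy lfix okay ecqq
Hunk 3: at line 5 remove [tvy,bnn] add [cvkh,yjqw,jdda] -> 14 lines: wivot xhj zkp qoow bczoq cvkh yjqw jdda zprrg dro mpy lfix okay ecqq
Hunk 4: at line 5 remove [yjqw] add [pkhsw] -> 14 lines: wivot xhj zkp qoow bczoq cvkh pkhsw jdda zprrg dro mpy lfix okay ecqq
Hunk 5: at line 4 remove [cvkh,pkhsw,jdda] add [knyk] -> 12 lines: wivot xhj zkp qoow bczoq knyk zprrg dro mpy lfix okay ecqq
Hunk 6: at line 6 remove [zprrg,dro,mpy] add [iuox] -> 10 lines: wivot xhj zkp qoow bczoq knyk iuox lfix okay ecqq
Hunk 7: at line 1 remove [zkp,qoow,bczoq] add [cups,dpwze] -> 9 lines: wivot xhj cups dpwze knyk iuox lfix okay ecqq

Answer: wivot
xhj
cups
dpwze
knyk
iuox
lfix
okay
ecqq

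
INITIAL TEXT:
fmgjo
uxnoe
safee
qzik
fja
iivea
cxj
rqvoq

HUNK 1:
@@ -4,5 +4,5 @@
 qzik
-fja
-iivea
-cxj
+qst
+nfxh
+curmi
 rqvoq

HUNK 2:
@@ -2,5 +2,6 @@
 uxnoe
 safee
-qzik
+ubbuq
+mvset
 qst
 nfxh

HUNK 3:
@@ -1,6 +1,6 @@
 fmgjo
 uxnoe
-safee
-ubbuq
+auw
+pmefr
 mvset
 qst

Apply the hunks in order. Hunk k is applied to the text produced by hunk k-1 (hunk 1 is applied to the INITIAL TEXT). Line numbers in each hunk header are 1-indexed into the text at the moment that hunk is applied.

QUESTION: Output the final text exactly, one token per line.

Answer: fmgjo
uxnoe
auw
pmefr
mvset
qst
nfxh
curmi
rqvoq

Derivation:
Hunk 1: at line 4 remove [fja,iivea,cxj] add [qst,nfxh,curmi] -> 8 lines: fmgjo uxnoe safee qzik qst nfxh curmi rqvoq
Hunk 2: at line 2 remove [qzik] add [ubbuq,mvset] -> 9 lines: fmgjo uxnoe safee ubbuq mvset qst nfxh curmi rqvoq
Hunk 3: at line 1 remove [safee,ubbuq] add [auw,pmefr] -> 9 lines: fmgjo uxnoe auw pmefr mvset qst nfxh curmi rqvoq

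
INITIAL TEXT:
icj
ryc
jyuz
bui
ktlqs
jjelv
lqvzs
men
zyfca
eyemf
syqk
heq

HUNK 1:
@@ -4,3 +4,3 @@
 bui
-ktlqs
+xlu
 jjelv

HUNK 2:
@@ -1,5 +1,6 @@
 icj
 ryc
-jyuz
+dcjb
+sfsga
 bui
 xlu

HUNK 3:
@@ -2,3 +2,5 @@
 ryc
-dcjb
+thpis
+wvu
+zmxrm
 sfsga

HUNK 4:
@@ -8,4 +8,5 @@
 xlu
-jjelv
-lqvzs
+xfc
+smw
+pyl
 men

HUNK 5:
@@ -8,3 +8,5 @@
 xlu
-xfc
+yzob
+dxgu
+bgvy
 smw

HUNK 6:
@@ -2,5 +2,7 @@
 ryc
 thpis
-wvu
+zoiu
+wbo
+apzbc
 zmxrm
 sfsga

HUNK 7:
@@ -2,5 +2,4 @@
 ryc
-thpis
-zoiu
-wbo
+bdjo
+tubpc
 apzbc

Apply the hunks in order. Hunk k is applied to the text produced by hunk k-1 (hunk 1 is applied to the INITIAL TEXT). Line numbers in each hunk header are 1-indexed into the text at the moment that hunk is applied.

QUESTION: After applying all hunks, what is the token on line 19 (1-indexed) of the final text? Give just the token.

Hunk 1: at line 4 remove [ktlqs] add [xlu] -> 12 lines: icj ryc jyuz bui xlu jjelv lqvzs men zyfca eyemf syqk heq
Hunk 2: at line 1 remove [jyuz] add [dcjb,sfsga] -> 13 lines: icj ryc dcjb sfsga bui xlu jjelv lqvzs men zyfca eyemf syqk heq
Hunk 3: at line 2 remove [dcjb] add [thpis,wvu,zmxrm] -> 15 lines: icj ryc thpis wvu zmxrm sfsga bui xlu jjelv lqvzs men zyfca eyemf syqk heq
Hunk 4: at line 8 remove [jjelv,lqvzs] add [xfc,smw,pyl] -> 16 lines: icj ryc thpis wvu zmxrm sfsga bui xlu xfc smw pyl men zyfca eyemf syqk heq
Hunk 5: at line 8 remove [xfc] add [yzob,dxgu,bgvy] -> 18 lines: icj ryc thpis wvu zmxrm sfsga bui xlu yzob dxgu bgvy smw pyl men zyfca eyemf syqk heq
Hunk 6: at line 2 remove [wvu] add [zoiu,wbo,apzbc] -> 20 lines: icj ryc thpis zoiu wbo apzbc zmxrm sfsga bui xlu yzob dxgu bgvy smw pyl men zyfca eyemf syqk heq
Hunk 7: at line 2 remove [thpis,zoiu,wbo] add [bdjo,tubpc] -> 19 lines: icj ryc bdjo tubpc apzbc zmxrm sfsga bui xlu yzob dxgu bgvy smw pyl men zyfca eyemf syqk heq
Final line 19: heq

Answer: heq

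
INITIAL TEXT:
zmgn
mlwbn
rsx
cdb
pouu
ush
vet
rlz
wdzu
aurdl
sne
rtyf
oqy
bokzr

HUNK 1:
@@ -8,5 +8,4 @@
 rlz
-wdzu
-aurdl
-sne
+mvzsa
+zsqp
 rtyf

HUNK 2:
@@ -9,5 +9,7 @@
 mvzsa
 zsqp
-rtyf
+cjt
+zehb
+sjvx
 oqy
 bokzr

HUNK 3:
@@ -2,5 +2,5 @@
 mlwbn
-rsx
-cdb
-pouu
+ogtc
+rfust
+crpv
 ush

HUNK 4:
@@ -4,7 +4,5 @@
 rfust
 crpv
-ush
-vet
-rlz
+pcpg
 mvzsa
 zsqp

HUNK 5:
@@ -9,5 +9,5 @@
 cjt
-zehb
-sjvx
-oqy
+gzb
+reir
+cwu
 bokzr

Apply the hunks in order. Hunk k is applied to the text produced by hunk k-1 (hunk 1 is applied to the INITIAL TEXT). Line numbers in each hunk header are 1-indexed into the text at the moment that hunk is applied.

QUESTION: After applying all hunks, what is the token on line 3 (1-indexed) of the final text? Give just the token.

Answer: ogtc

Derivation:
Hunk 1: at line 8 remove [wdzu,aurdl,sne] add [mvzsa,zsqp] -> 13 lines: zmgn mlwbn rsx cdb pouu ush vet rlz mvzsa zsqp rtyf oqy bokzr
Hunk 2: at line 9 remove [rtyf] add [cjt,zehb,sjvx] -> 15 lines: zmgn mlwbn rsx cdb pouu ush vet rlz mvzsa zsqp cjt zehb sjvx oqy bokzr
Hunk 3: at line 2 remove [rsx,cdb,pouu] add [ogtc,rfust,crpv] -> 15 lines: zmgn mlwbn ogtc rfust crpv ush vet rlz mvzsa zsqp cjt zehb sjvx oqy bokzr
Hunk 4: at line 4 remove [ush,vet,rlz] add [pcpg] -> 13 lines: zmgn mlwbn ogtc rfust crpv pcpg mvzsa zsqp cjt zehb sjvx oqy bokzr
Hunk 5: at line 9 remove [zehb,sjvx,oqy] add [gzb,reir,cwu] -> 13 lines: zmgn mlwbn ogtc rfust crpv pcpg mvzsa zsqp cjt gzb reir cwu bokzr
Final line 3: ogtc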